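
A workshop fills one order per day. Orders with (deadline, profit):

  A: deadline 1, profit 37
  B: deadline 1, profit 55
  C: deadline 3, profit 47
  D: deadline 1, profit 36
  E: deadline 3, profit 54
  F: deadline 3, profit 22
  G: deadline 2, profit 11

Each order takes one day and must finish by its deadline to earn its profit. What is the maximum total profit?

156

Sort by profit descending; place each in the latest free slot ≤ its deadline.
Profit order: B=55 E=54 C=47 A=37 D=36 F=22 G=11
Assign: B→slot 1, E→slot 3, C→slot 2, A skipped, D skipped, F skipped, G skipped.
Slots: [1:B] [2:C] [3:E]
Profit = 55 + 47 + 54 = 156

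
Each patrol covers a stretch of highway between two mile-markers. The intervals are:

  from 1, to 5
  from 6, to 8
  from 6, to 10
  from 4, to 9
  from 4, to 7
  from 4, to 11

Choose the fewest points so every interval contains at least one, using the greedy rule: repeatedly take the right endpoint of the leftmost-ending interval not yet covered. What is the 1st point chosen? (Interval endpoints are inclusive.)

Process intervals by earliest right end; each time one isn't hit yet, stab at its right endpoint.
Sorted: [1,5] [4,7] [6,8] [4,9] [6,10] [4,11]
{[1,5],[4,7]} hit by 5; {[6,8],[4,9],[6,10],[4,11]} hit by 8.
Points: 5, 8 (2 total).

5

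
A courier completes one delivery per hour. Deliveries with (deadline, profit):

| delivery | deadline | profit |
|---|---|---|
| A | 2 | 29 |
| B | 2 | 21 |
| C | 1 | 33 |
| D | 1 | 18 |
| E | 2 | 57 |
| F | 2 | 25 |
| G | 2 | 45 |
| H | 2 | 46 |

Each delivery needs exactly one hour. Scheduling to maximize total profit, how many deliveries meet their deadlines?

Take jobs in profit order; each goes to the latest open slot no later than its deadline.
Profit order: E=57 H=46 G=45 C=33 A=29 F=25 B=21 D=18
Assign: E→slot 2, H→slot 1, G skipped, C skipped, A skipped, F skipped, B skipped, D skipped.
Slots: [1:H] [2:E]
2 of 8 scheduled.

2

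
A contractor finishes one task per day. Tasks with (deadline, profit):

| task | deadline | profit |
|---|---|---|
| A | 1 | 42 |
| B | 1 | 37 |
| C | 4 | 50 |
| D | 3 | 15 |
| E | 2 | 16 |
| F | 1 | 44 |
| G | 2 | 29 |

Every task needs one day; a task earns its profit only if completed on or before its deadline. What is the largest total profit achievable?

Take jobs in profit order; each goes to the latest open slot no later than its deadline.
Profit order: C=50 F=44 A=42 B=37 G=29 E=16 D=15
Assign: C→slot 4, F→slot 1, A skipped, B skipped, G→slot 2, E skipped, D→slot 3.
Slots: [1:F] [2:G] [3:D] [4:C]
Profit = 44 + 29 + 15 + 50 = 138

138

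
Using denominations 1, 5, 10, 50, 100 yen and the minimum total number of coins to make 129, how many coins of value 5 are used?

1

129 − 1×100→29 − 2×10→9 − 1×5→4 − 4×1→0
Count of 5: 1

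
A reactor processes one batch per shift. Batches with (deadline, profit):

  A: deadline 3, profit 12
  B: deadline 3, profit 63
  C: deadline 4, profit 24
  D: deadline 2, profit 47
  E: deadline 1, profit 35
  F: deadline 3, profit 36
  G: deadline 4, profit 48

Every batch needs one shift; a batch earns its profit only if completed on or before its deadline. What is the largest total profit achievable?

Profit order: B=63 G=48 D=47 F=36 E=35 C=24 A=12
Assign: B→slot 3, G→slot 4, D→slot 2, F→slot 1, E skipped, C skipped, A skipped.
Slots: [1:F] [2:D] [3:B] [4:G]
Profit = 36 + 47 + 63 + 48 = 194

194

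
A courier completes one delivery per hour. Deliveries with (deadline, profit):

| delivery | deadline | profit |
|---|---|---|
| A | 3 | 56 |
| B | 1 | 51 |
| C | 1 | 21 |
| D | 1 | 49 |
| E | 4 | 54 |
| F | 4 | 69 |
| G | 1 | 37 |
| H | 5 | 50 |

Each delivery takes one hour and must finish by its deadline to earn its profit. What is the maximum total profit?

By profit: F(d4,69), A(d3,56), E(d4,54), B(d1,51), H(d5,50), D(d1,49), G(d1,37), C(d1,21)
F→slot 4; A→slot 3; E→slot 2; B→slot 1; H→slot 5; D skipped; G skipped; C skipped.
Profit = 51 + 54 + 56 + 69 + 50 = 280

280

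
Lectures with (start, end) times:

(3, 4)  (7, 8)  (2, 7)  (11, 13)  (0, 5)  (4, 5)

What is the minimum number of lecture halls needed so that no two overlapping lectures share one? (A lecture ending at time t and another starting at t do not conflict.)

3

Events (time:±→running): 0:+→1 2:+→2 3:+→3 … peak 3.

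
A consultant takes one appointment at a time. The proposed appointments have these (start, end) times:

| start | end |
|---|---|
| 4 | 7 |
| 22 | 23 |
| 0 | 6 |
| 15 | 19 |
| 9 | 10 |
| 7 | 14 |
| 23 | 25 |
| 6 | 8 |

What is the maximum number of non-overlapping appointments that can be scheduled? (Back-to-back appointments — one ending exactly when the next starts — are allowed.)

Sort by end time and greedily take each interval whose start is ≥ the last chosen end.
By end time: (0,6), (4,7), (6,8), (9,10), (7,14), (15,19), (22,23), (23,25).
Pick (0,6); next start ≥ 6 → (6,8); next start ≥ 8 → (9,10); next start ≥ 10 → (15,19); next start ≥ 19 → (22,23); next start ≥ 23 → (23,25).
Selected 6 appointments.

6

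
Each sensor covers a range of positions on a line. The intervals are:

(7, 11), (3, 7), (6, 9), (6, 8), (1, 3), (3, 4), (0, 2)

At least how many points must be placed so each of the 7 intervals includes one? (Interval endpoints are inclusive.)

By right end: [0,2]  [1,3]  [3,4]  [3,7]  [6,8]  [6,9]  [7,11]
[0,2] uncovered → point at 2; [3,4] uncovered → point at 4; [6,8] uncovered → point at 8.
Points: 2, 4, 8 (3 total).

3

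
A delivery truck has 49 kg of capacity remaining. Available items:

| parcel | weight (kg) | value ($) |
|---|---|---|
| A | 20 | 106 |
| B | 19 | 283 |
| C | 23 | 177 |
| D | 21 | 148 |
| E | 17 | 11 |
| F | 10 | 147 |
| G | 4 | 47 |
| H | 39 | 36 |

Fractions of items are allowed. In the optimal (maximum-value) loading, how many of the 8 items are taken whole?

Ratios (sorted): B 14.89, F 14.70, G 11.75, C 7.70, D 7.05, A 5.30, H 0.92, E 0.65
take B (19 @ 283); take F (10 @ 147); take G (4 @ 47); take 16/23 of C → 123.13. Capacity used 49/49.
3 item(s) taken whole; one partial (take 16/23 of C).

3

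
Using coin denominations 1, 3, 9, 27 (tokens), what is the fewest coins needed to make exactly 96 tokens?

96 = 3×27 + 1×9 + 2×3
Total coins = 3 + 1 + 2 = 6

6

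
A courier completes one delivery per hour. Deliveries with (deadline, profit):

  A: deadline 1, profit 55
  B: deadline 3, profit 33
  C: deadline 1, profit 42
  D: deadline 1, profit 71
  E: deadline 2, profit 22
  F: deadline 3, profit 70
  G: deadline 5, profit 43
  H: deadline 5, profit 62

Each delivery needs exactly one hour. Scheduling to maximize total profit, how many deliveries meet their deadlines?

Take jobs in profit order; each goes to the latest open slot no later than its deadline.
By profit: D(d1,71), F(d3,70), H(d5,62), A(d1,55), G(d5,43), C(d1,42), B(d3,33), E(d2,22)
D→slot 1; F→slot 3; H→slot 5; A skipped; G→slot 4; C skipped; B→slot 2; E skipped.
5 of 8 scheduled.

5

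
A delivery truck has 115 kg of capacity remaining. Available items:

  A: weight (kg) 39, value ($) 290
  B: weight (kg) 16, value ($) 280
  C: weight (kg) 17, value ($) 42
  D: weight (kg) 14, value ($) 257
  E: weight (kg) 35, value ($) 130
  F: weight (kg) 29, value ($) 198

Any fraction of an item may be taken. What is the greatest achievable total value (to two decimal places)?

1088.14

Sort by value per unit weight and fill in that order.
Order: D (257/14=18.36) > B (280/16=17.50) > A (290/39=7.44) > F (198/29=6.83) > E (130/35=3.71) > C (42/17=2.47)
Fill: take D (14 @ 257) → take B (16 @ 280) → take A (39 @ 290) → take F (29 @ 198) → take 17/35 of E → 63.14; 115/115 used.
Total value = 1088.14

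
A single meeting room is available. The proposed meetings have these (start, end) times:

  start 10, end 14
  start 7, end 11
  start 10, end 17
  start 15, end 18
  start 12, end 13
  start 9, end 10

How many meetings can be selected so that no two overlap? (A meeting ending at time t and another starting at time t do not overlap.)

By end time: (9,10), (7,11), (12,13), (10,14), (10,17), (15,18).
Pick (9,10); next start ≥ 10 → (12,13); next start ≥ 13 → (15,18).
Selected 3 meetings.

3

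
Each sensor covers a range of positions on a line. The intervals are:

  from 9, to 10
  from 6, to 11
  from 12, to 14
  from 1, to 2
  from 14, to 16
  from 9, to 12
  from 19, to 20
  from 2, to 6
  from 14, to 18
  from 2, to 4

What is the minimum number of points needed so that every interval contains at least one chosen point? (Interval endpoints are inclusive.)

By right end: [1,2]  [2,4]  [2,6]  [9,10]  [6,11]  [9,12]  [12,14]  [14,16]  [14,18]  [19,20]
[1,2] uncovered → point at 2; [9,10] uncovered → point at 10; [12,14] uncovered → point at 14; [19,20] uncovered → point at 20.
Points: 2, 10, 14, 20 (4 total).

4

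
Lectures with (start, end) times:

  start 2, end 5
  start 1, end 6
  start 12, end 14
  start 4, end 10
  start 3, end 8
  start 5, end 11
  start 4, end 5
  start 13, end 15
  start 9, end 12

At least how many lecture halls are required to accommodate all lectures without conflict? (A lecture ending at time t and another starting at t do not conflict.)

5

The answer is the maximum number of intervals overlapping at any instant.
starts: [1, 2, 3, 4, 4, 5, 9, 12, 13]
ends:   [5, 5, 6, 8, 10, 11, 12, 14, 15]
s1→1 s2→2 s3→3 s4→4 s4→5  — peak 5.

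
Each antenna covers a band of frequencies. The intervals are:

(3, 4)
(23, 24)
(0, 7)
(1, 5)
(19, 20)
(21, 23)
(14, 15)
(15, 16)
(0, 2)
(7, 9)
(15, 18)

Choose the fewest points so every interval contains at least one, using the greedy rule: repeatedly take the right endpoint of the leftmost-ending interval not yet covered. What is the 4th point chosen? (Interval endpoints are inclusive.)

15

Process intervals by earliest right end; each time one isn't hit yet, stab at its right endpoint.
Sorted: [0,2] [3,4] [1,5] [0,7] [7,9] [14,15] [15,16] [15,18] [19,20] [21,23] [23,24]
{[0,2]} hit by 2; {[3,4],[1,5],[0,7]} hit by 4; {[7,9]} hit by 9; {[14,15],[15,16],[15,18]} hit by 15; {[19,20]} hit by 20; {[21,23],[23,24]} hit by 23.
Points: 2, 4, 9, 15, 20, 23 (6 total).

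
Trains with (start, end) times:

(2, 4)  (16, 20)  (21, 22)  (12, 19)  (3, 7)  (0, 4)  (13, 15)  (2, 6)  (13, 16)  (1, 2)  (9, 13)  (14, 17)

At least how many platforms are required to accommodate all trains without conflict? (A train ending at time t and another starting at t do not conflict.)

Events (time:±→running): 0:+→1 1:+→2 2:-→1 2:+→2 2:+→3 3:+→4 … peak 4.

4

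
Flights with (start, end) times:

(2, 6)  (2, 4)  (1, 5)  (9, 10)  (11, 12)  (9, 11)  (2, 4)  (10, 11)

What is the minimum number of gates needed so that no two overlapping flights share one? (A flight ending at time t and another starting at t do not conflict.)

The answer is the maximum number of intervals overlapping at any instant.
Events (time:±→running): 1:+→1 2:+→2 2:+→3 2:+→4 … peak 4.

4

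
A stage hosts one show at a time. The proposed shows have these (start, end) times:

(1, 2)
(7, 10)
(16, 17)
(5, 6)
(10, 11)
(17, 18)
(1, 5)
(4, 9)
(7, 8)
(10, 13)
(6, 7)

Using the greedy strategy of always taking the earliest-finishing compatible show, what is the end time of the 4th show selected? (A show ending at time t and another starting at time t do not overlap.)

8

Sorted by end: (1,2)  (1,5)  (5,6)  (6,7)  (7,8)  (4,9)  (7,10)  (10,11)  (10,13)  (16,17)  (17,18)
take (1,2); skip (1,5); take (5,6); take (6,7); take (7,8); take (10,11); take (16,17); take (17,18).
Selected: (1,2) (5,6) (6,7) (7,8) (10,11) (16,17) (17,18)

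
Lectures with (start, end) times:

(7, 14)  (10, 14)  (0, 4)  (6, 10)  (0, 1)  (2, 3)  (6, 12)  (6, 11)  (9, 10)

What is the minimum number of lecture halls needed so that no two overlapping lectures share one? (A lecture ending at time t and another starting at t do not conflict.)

Events (time:±→running): 0:+→1 0:+→2 1:-→1 2:+→2 3:-→1 4:-→0 6:+→1 6:+→2 6:+→3 7:+→4 9:+→5 … peak 5.

5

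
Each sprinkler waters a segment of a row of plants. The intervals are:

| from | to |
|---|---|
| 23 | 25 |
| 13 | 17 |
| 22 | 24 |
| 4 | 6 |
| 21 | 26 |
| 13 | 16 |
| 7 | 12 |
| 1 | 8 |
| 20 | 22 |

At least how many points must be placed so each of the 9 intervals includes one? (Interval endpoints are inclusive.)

5

Sorted: [4,6] [1,8] [7,12] [13,16] [13,17] [20,22] [22,24] [23,25] [21,26]
{[4,6],[1,8]} hit by 6; {[7,12]} hit by 12; {[13,16],[13,17]} hit by 16; {[20,22],[22,24]} hit by 22; {[23,25],[21,26]} hit by 25.
Points: 6, 12, 16, 22, 25 (5 total).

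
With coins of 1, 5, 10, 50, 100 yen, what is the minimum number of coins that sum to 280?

6

Use the largest denomination that fits, subtract, and repeat.
280 = 2×100 + 1×50 + 3×10
Total coins = 2 + 1 + 3 = 6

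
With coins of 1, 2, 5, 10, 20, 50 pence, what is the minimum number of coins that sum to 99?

6

99 − 1×50→49 − 2×20→9 − 1×5→4 − 2×2→0
Total coins = 1 + 2 + 1 + 2 = 6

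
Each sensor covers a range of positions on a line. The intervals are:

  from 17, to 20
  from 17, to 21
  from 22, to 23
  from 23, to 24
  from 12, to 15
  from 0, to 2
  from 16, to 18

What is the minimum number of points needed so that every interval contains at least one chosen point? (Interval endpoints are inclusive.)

4

Sorted: [0,2] [12,15] [16,18] [17,20] [17,21] [22,23] [23,24]
{[0,2]} hit by 2; {[12,15]} hit by 15; {[16,18],[17,20],[17,21]} hit by 18; {[22,23],[23,24]} hit by 23.
Points: 2, 15, 18, 23 (4 total).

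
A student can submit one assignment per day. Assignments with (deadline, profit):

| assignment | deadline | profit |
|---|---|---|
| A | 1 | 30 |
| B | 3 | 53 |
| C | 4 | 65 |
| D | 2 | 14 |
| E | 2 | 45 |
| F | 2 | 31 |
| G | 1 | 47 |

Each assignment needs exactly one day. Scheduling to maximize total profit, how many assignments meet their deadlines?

By profit: C(d4,65), B(d3,53), G(d1,47), E(d2,45), F(d2,31), A(d1,30), D(d2,14)
C→slot 4; B→slot 3; G→slot 1; E→slot 2; F skipped; A skipped; D skipped.
4 of 7 scheduled.

4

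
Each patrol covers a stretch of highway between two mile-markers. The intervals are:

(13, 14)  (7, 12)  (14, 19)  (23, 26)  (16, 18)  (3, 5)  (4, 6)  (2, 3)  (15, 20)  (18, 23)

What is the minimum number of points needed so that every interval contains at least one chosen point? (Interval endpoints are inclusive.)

6

By right end: [2,3]  [3,5]  [4,6]  [7,12]  [13,14]  [16,18]  [14,19]  [15,20]  [18,23]  [23,26]
[2,3] uncovered → point at 3; [4,6] uncovered → point at 6; [7,12] uncovered → point at 12; [13,14] uncovered → point at 14; [16,18] uncovered → point at 18; [23,26] uncovered → point at 26.
Points: 3, 6, 12, 14, 18, 26 (6 total).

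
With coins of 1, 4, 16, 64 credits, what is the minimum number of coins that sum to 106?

106 − 1×64→42 − 2×16→10 − 2×4→2 − 2×1→0
Total coins = 1 + 2 + 2 + 2 = 7

7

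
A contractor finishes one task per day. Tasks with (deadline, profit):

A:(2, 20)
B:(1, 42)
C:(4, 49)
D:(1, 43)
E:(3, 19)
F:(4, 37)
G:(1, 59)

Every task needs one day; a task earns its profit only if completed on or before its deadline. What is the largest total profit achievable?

165

Sort by profit descending; place each in the latest free slot ≤ its deadline.
By profit: G(d1,59), C(d4,49), D(d1,43), B(d1,42), F(d4,37), A(d2,20), E(d3,19)
G→slot 1; C→slot 4; D skipped; B skipped; F→slot 3; A→slot 2; E skipped.
Profit = 59 + 20 + 37 + 49 = 165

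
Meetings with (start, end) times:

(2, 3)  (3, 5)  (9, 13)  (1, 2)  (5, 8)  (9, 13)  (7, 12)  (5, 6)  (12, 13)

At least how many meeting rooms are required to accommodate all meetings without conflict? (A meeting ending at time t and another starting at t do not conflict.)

Events (time:±→running): 1:+→1 2:-→0 2:+→1 3:-→0 3:+→1 5:-→0 5:+→1 5:+→2 6:-→1 7:+→2 8:-→1 9:+→2 9:+→3 … peak 3.

3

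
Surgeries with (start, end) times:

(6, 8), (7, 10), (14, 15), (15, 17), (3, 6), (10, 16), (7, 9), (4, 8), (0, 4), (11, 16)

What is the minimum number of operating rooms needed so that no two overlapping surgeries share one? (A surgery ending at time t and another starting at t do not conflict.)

The answer is the maximum number of intervals overlapping at any instant.
Events (time:±→running): 0:+→1 3:+→2 4:-→1 4:+→2 6:-→1 6:+→2 7:+→3 7:+→4 … peak 4.

4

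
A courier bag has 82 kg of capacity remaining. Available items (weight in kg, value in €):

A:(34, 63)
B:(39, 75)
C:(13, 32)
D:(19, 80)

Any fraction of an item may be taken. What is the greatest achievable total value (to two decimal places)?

207.38

Order: D (80/19=4.21) > C (32/13=2.46) > B (75/39=1.92) > A (63/34=1.85)
Fill: take D (19 @ 80) → take C (13 @ 32) → take B (39 @ 75) → take 11/34 of A → 20.38; 82/82 used.
Total value = 207.38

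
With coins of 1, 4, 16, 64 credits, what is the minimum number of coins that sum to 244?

7

244 − 3×64→52 − 3×16→4 − 1×4→0
Total coins = 3 + 3 + 1 = 7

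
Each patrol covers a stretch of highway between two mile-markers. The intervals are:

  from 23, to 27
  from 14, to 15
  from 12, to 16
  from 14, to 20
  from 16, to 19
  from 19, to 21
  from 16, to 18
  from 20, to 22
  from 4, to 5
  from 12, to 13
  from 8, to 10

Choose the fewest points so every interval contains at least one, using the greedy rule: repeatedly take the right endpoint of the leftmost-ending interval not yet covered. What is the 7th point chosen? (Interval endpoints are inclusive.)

27

Sort by right endpoint; whenever an interval is uncovered, place a point at its right end.
By right end: [4,5]  [8,10]  [12,13]  [14,15]  [12,16]  [16,18]  [16,19]  [14,20]  [19,21]  [20,22]  [23,27]
[4,5] uncovered → point at 5; [8,10] uncovered → point at 10; [12,13] uncovered → point at 13; [14,15] uncovered → point at 15; [16,18] uncovered → point at 18; [19,21] uncovered → point at 21; [23,27] uncovered → point at 27.
Points: 5, 10, 13, 15, 18, 21, 27 (7 total).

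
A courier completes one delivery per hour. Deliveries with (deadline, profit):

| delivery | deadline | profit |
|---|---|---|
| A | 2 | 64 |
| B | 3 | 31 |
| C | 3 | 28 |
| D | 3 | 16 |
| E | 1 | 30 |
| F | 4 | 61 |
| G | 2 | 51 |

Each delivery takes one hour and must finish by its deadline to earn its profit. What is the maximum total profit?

Take jobs in profit order; each goes to the latest open slot no later than its deadline.
By profit: A(d2,64), F(d4,61), G(d2,51), B(d3,31), E(d1,30), C(d3,28), D(d3,16)
A→slot 2; F→slot 4; G→slot 1; B→slot 3; E skipped; C skipped; D skipped.
Profit = 51 + 64 + 31 + 61 = 207

207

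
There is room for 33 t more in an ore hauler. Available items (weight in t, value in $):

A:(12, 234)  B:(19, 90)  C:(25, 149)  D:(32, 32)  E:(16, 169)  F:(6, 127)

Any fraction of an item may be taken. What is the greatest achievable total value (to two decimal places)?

519.44

Greedy by value/weight ratio, highest first.
Ratios (sorted): F 21.17, A 19.50, E 10.56, C 5.96, B 4.74, D 1.00
take F (6 @ 127); take A (12 @ 234); take 15/16 of E → 158.44. Capacity used 33/33.
Total value = 519.44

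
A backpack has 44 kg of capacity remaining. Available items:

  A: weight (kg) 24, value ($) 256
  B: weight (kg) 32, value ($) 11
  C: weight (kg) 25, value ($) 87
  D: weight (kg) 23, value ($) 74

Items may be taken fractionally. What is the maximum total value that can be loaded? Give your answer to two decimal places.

325.60

Greedy by value/weight ratio, highest first.
Ratios (sorted): A 10.67, C 3.48, D 3.22, B 0.34
take A (24 @ 256); take 20/25 of C → 69.60. Capacity used 44/44.
Total value = 325.60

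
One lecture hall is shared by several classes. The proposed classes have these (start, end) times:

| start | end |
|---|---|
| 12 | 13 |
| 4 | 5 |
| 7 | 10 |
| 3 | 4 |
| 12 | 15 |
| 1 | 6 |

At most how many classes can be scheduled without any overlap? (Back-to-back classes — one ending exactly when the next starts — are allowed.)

4

Sorted by end: (3,4)  (4,5)  (1,6)  (7,10)  (12,13)  (12,15)
take (3,4); take (4,5); skip (1,6); take (7,10); take (12,13); skip (12,15).
Selected 4 classes.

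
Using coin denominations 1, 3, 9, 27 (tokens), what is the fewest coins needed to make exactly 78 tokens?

6

Use the largest denomination that fits, subtract, and repeat.
78 − 2×27→24 − 2×9→6 − 2×3→0
Total coins = 2 + 2 + 2 = 6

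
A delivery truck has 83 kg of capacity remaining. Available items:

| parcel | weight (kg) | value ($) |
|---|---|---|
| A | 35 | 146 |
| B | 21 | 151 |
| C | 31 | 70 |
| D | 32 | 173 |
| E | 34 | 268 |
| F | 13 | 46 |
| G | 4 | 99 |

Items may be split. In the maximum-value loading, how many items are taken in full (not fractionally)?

3

Order: G (99/4=24.75) > E (268/34=7.88) > B (151/21=7.19) > D (173/32=5.41) > A (146/35=4.17) > F (46/13=3.54) > C (70/31=2.26)
Fill: take G (4 @ 99) → take E (34 @ 268) → take B (21 @ 151) → take 24/32 of D → 129.75; 83/83 used.
3 item(s) taken whole; one partial (take 24/32 of D).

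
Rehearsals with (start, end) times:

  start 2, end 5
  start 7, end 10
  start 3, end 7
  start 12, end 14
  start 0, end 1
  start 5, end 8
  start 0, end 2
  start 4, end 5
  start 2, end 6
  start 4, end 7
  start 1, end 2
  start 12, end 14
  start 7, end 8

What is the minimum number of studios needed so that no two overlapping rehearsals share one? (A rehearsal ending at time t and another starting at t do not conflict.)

5

Events (time:±→running): 0:+→1 0:+→2 1:-→1 1:+→2 2:-→1 2:-→0 2:+→1 2:+→2 3:+→3 4:+→4 4:+→5 … peak 5.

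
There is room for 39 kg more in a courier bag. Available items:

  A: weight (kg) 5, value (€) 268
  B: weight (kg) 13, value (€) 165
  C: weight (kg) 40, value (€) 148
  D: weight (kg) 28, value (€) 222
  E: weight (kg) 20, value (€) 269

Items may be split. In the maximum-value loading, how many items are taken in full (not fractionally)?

Order: A (268/5=53.60) > E (269/20=13.45) > B (165/13=12.69) > D (222/28=7.93) > C (148/40=3.70)
Fill: take A (5 @ 268) → take E (20 @ 269) → take B (13 @ 165) → take 1/28 of D → 7.93; 39/39 used.
3 item(s) taken whole; one partial (take 1/28 of D).

3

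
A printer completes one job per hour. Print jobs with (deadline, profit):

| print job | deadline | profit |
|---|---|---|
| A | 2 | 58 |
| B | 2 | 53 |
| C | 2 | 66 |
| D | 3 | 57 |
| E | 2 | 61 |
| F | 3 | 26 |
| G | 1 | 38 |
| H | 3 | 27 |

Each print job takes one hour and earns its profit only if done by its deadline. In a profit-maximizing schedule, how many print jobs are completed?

Sort by profit descending; place each in the latest free slot ≤ its deadline.
Profit order: C=66 E=61 A=58 D=57 B=53 G=38 H=27 F=26
Assign: C→slot 2, E→slot 1, A skipped, D→slot 3, B skipped, G skipped, H skipped, F skipped.
Slots: [1:E] [2:C] [3:D]
3 of 8 scheduled.

3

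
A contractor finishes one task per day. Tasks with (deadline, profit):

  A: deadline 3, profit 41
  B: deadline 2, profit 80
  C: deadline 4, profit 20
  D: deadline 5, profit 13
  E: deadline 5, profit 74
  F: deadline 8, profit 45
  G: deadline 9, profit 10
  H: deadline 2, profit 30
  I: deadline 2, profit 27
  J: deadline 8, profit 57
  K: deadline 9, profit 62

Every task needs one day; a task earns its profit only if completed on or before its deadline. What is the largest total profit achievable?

Sort by profit descending; place each in the latest free slot ≤ its deadline.
By profit: B(d2,80), E(d5,74), K(d9,62), J(d8,57), F(d8,45), A(d3,41), H(d2,30), I(d2,27), C(d4,20), D(d5,13), G(d9,10)
B→slot 2; E→slot 5; K→slot 9; J→slot 8; F→slot 7; A→slot 3; H→slot 1; I skipped; C→slot 4; D skipped; G→slot 6.
Profit = 30 + 80 + 41 + 20 + 74 + 10 + 45 + 57 + 62 = 419

419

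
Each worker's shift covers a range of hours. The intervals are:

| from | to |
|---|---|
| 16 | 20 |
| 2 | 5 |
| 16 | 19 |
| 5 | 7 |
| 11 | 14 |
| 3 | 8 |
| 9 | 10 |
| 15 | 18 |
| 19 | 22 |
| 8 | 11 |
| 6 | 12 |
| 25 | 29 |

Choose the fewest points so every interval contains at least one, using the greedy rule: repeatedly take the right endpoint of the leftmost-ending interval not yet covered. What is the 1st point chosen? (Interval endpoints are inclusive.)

5

Sort by right endpoint; whenever an interval is uncovered, place a point at its right end.
Sorted: [2,5] [5,7] [3,8] [9,10] [8,11] [6,12] [11,14] [15,18] [16,19] [16,20] [19,22] [25,29]
{[2,5],[5,7],[3,8]} hit by 5; {[9,10],[8,11],[6,12]} hit by 10; {[11,14]} hit by 14; {[15,18],[16,19],[16,20]} hit by 18; {[19,22]} hit by 22; {[25,29]} hit by 29.
Points: 5, 10, 14, 18, 22, 29 (6 total).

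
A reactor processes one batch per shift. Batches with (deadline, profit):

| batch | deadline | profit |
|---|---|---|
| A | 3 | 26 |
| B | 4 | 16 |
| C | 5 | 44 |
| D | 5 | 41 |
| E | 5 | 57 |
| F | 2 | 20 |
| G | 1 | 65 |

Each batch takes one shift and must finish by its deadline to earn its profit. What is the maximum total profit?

233

Take jobs in profit order; each goes to the latest open slot no later than its deadline.
Profit order: G=65 E=57 C=44 D=41 A=26 F=20 B=16
Assign: G→slot 1, E→slot 5, C→slot 4, D→slot 3, A→slot 2, F skipped, B skipped.
Slots: [1:G] [2:A] [3:D] [4:C] [5:E]
Profit = 65 + 26 + 41 + 44 + 57 = 233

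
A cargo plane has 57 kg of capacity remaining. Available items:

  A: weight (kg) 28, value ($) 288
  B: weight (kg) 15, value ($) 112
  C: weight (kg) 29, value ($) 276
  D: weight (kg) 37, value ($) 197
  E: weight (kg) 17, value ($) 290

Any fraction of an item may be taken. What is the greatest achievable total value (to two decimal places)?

692.21

Order: E (290/17=17.06) > A (288/28=10.29) > C (276/29=9.52) > B (112/15=7.47) > D (197/37=5.32)
Fill: take E (17 @ 290) → take A (28 @ 288) → take 12/29 of C → 114.21; 57/57 used.
Total value = 692.21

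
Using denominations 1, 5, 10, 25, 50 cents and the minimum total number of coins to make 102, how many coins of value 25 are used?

102 = 2×50 + 2×1
Count of 25: 0

0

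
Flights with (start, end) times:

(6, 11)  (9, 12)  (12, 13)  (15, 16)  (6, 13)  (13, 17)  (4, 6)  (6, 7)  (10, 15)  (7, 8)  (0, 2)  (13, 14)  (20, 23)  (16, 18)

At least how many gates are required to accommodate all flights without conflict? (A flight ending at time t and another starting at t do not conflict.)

4

starts: [0, 4, 6, 6, 6, 7, 9, 10, 12, 13, 13, 15, 16, 20]
ends:   [2, 6, 7, 8, 11, 12, 13, 13, 14, 15, 16, 17, 18, 23]
s0→1 e2→0 s4→1 e6→0 s6→1 s6→2 s6→3 e7→2 s7→3 e8→2 s9→3 s10→4  — peak 4.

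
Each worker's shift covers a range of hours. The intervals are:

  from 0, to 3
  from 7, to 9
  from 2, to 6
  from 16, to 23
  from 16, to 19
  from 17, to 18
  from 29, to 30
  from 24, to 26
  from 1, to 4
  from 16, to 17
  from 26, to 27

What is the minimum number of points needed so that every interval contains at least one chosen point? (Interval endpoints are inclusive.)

Process intervals by earliest right end; each time one isn't hit yet, stab at its right endpoint.
By right end: [0,3]  [1,4]  [2,6]  [7,9]  [16,17]  [17,18]  [16,19]  [16,23]  [24,26]  [26,27]  [29,30]
[0,3] uncovered → point at 3; [7,9] uncovered → point at 9; [16,17] uncovered → point at 17; [24,26] uncovered → point at 26; [29,30] uncovered → point at 30.
Points: 3, 9, 17, 26, 30 (5 total).

5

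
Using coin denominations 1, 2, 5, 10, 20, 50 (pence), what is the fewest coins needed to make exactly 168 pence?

168 = 3×50 + 1×10 + 1×5 + 1×2 + 1×1
Total coins = 3 + 1 + 1 + 1 + 1 = 7

7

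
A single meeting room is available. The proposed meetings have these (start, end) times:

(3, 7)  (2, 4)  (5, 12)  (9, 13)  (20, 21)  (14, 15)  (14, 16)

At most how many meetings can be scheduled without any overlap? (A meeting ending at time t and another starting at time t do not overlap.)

Greedy by earliest finish: after sorting by end time, pick each interval compatible with the last pick.
By end time: (2,4), (3,7), (5,12), (9,13), (14,15), (14,16), (20,21).
Pick (2,4); next start ≥ 4 → (5,12); next start ≥ 12 → (14,15); next start ≥ 15 → (20,21).
Selected 4 meetings.

4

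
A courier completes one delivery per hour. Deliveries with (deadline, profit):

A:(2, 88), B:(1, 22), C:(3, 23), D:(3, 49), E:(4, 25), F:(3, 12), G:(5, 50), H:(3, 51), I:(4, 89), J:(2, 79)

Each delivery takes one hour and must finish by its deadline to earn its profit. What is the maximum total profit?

Sort by profit descending; place each in the latest free slot ≤ its deadline.
Profit order: I=89 A=88 J=79 H=51 G=50 D=49 E=25 C=23 B=22 F=12
Assign: I→slot 4, A→slot 2, J→slot 1, H→slot 3, G→slot 5, D skipped, E skipped, C skipped, B skipped, F skipped.
Slots: [1:J] [2:A] [3:H] [4:I] [5:G]
Profit = 79 + 88 + 51 + 89 + 50 = 357

357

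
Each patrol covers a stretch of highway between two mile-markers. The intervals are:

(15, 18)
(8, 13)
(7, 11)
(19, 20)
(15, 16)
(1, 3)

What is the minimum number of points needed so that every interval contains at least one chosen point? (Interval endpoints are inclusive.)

By right end: [1,3]  [7,11]  [8,13]  [15,16]  [15,18]  [19,20]
[1,3] uncovered → point at 3; [7,11] uncovered → point at 11; [15,16] uncovered → point at 16; [19,20] uncovered → point at 20.
Points: 3, 11, 16, 20 (4 total).

4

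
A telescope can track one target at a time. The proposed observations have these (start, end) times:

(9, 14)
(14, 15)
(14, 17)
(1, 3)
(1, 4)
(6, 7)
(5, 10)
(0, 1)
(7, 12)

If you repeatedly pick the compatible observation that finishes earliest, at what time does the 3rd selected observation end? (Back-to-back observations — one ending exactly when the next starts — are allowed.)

7

By end time: (0,1), (1,3), (1,4), (6,7), (5,10), (7,12), (9,14), (14,15), (14,17).
Pick (0,1); next start ≥ 1 → (1,3); next start ≥ 3 → (6,7); next start ≥ 7 → (7,12); next start ≥ 12 → (14,15).
Selected: (0,1) (1,3) (6,7) (7,12) (14,15)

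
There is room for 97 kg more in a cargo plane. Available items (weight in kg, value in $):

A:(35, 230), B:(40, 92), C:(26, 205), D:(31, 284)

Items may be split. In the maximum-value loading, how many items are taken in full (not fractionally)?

Greedy by value/weight ratio, highest first.
Ratios (sorted): D 9.16, C 7.88, A 6.57, B 2.30
take D (31 @ 284); take C (26 @ 205); take A (35 @ 230); take 5/40 of B → 11.50. Capacity used 97/97.
3 item(s) taken whole; one partial (take 5/40 of B).

3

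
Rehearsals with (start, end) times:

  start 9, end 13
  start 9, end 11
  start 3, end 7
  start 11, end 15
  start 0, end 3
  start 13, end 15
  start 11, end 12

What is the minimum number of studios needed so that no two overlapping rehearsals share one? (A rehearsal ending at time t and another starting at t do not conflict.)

3

Count concurrent intervals with a sweep; the peak is the room count.
Events (time:±→running): 0:+→1 3:-→0 3:+→1 7:-→0 9:+→1 9:+→2 11:-→1 11:+→2 11:+→3 … peak 3.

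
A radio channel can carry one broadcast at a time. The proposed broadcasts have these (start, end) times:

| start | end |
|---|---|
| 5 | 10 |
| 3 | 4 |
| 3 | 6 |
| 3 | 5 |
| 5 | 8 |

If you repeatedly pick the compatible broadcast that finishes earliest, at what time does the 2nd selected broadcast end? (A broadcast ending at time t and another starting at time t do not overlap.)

8

Greedy by earliest finish: after sorting by end time, pick each interval compatible with the last pick.
By end time: (3,4), (3,5), (3,6), (5,8), (5,10).
Pick (3,4); next start ≥ 4 → (5,8).
Selected: (3,4) (5,8)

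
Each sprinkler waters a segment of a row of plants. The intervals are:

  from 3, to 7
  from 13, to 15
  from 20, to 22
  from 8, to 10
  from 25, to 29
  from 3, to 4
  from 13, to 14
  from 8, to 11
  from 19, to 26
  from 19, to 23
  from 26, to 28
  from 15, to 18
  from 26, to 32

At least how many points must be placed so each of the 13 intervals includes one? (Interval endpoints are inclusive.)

6

By right end: [3,4]  [3,7]  [8,10]  [8,11]  [13,14]  [13,15]  [15,18]  [20,22]  [19,23]  [19,26]  [26,28]  [25,29]  [26,32]
[3,4] uncovered → point at 4; [8,10] uncovered → point at 10; [13,14] uncovered → point at 14; [15,18] uncovered → point at 18; [20,22] uncovered → point at 22; [26,28] uncovered → point at 28.
Points: 4, 10, 14, 18, 22, 28 (6 total).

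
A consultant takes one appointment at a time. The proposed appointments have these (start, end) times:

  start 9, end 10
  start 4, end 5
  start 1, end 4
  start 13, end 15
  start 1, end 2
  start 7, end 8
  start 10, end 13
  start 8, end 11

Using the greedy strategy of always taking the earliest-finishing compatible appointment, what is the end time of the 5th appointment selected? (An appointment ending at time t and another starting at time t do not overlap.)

13

Sorted by end: (1,2)  (1,4)  (4,5)  (7,8)  (9,10)  (8,11)  (10,13)  (13,15)
take (1,2); take (4,5); take (7,8); take (9,10); take (10,13); take (13,15).
Selected: (1,2) (4,5) (7,8) (9,10) (10,13) (13,15)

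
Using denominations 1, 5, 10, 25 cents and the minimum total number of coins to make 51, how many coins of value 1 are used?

1

Use the largest denomination that fits, subtract, and repeat.
51 = 2×25 + 1×1
Count of 1: 1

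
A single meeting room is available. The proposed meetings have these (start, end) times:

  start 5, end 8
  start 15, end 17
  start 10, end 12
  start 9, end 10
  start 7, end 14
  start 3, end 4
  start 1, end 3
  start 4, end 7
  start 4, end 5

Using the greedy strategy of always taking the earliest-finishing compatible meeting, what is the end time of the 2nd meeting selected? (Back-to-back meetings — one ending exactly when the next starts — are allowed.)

4

Sorted by end: (1,3)  (3,4)  (4,5)  (4,7)  (5,8)  (9,10)  (10,12)  (7,14)  (15,17)
take (1,3); take (3,4); take (4,5); take (5,8); take (9,10); take (10,12); skip (7,14); take (15,17).
Selected: (1,3) (3,4) (4,5) (5,8) (9,10) (10,12) (15,17)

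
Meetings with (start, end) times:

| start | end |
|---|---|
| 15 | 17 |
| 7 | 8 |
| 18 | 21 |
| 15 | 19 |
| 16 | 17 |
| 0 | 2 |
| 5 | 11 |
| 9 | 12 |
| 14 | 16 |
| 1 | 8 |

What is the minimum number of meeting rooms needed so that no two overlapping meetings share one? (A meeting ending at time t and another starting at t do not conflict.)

The answer is the maximum number of intervals overlapping at any instant.
starts: [0, 1, 5, 7, 9, 14, 15, 15, 16, 18]
ends:   [2, 8, 8, 11, 12, 16, 17, 17, 19, 21]
s0→1 s1→2 e2→1 s5→2 s7→3  — peak 3.

3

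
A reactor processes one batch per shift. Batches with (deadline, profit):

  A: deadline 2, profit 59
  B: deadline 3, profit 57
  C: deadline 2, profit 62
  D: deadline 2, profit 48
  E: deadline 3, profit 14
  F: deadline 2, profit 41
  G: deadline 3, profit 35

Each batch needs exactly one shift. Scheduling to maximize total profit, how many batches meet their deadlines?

By profit: C(d2,62), A(d2,59), B(d3,57), D(d2,48), F(d2,41), G(d3,35), E(d3,14)
C→slot 2; A→slot 1; B→slot 3; D skipped; F skipped; G skipped; E skipped.
3 of 7 scheduled.

3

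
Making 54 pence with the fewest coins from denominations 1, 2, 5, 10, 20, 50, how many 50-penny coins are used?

1

Greedy: take as many of the largest coin as possible, then repeat with the remainder.
54 − 1×50→4 − 2×2→0
Count of 50: 1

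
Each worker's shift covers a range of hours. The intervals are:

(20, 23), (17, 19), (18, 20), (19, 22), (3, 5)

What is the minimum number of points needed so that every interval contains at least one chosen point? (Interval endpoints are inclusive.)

3

Sorted: [3,5] [17,19] [18,20] [19,22] [20,23]
{[3,5]} hit by 5; {[17,19],[18,20],[19,22]} hit by 19; {[20,23]} hit by 23.
Points: 5, 19, 23 (3 total).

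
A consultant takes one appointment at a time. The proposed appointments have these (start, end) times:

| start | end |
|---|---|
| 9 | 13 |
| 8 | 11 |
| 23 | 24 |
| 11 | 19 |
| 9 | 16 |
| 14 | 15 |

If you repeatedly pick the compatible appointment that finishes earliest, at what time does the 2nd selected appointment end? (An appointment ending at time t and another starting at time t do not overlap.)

Sorted by end: (8,11)  (9,13)  (14,15)  (9,16)  (11,19)  (23,24)
take (8,11); skip (9,13); take (14,15); take (23,24).
Selected: (8,11) (14,15) (23,24)

15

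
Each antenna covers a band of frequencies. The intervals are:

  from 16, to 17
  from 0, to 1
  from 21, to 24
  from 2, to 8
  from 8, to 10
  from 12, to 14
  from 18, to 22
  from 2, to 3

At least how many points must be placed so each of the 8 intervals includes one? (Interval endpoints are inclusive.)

6

Process intervals by earliest right end; each time one isn't hit yet, stab at its right endpoint.
By right end: [0,1]  [2,3]  [2,8]  [8,10]  [12,14]  [16,17]  [18,22]  [21,24]
[0,1] uncovered → point at 1; [2,3] uncovered → point at 3; [8,10] uncovered → point at 10; [12,14] uncovered → point at 14; [16,17] uncovered → point at 17; [18,22] uncovered → point at 22.
Points: 1, 3, 10, 14, 17, 22 (6 total).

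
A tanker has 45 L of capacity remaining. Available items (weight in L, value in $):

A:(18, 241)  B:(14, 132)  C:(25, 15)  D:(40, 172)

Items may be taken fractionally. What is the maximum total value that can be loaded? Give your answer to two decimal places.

Greedy by value/weight ratio, highest first.
Ratios (sorted): A 13.39, B 9.43, D 4.30, C 0.60
take A (18 @ 241); take B (14 @ 132); take 13/40 of D → 55.90. Capacity used 45/45.
Total value = 428.90

428.90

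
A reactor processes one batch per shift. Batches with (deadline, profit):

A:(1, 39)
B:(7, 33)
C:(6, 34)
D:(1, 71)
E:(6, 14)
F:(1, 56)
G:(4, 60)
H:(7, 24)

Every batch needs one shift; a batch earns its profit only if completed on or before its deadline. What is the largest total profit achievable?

236

Sort by profit descending; place each in the latest free slot ≤ its deadline.
By profit: D(d1,71), G(d4,60), F(d1,56), A(d1,39), C(d6,34), B(d7,33), H(d7,24), E(d6,14)
D→slot 1; G→slot 4; F skipped; A skipped; C→slot 6; B→slot 7; H→slot 5; E→slot 3.
Profit = 71 + 14 + 60 + 24 + 34 + 33 = 236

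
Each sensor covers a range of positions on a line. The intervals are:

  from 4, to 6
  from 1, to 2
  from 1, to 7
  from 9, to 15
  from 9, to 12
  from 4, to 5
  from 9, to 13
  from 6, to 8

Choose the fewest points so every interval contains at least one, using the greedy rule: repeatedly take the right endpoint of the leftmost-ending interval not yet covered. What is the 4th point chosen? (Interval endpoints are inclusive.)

Sorted: [1,2] [4,5] [4,6] [1,7] [6,8] [9,12] [9,13] [9,15]
{[1,2]} hit by 2; {[4,5],[4,6],[1,7]} hit by 5; {[6,8]} hit by 8; {[9,12],[9,13],[9,15]} hit by 12.
Points: 2, 5, 8, 12 (4 total).

12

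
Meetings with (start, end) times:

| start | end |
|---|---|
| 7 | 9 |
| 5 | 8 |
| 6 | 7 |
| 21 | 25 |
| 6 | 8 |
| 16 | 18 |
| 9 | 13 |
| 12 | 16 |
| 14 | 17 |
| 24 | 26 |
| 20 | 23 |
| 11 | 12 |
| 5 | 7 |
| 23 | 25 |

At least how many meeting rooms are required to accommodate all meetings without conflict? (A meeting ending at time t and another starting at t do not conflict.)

starts: [5, 5, 6, 6, 7, 9, 11, 12, 14, 16, 20, 21, 23, 24]
ends:   [7, 7, 8, 8, 9, 12, 13, 16, 17, 18, 23, 25, 25, 26]
s5→1 s5→2 s6→3 s6→4  — peak 4.

4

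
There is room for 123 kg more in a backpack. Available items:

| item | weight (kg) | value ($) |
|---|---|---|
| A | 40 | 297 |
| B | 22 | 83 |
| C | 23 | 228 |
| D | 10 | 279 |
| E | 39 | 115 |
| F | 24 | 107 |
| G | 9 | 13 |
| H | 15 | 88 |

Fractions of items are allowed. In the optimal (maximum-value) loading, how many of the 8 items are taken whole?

Order: D (279/10=27.90) > C (228/23=9.91) > A (297/40=7.42) > H (88/15=5.87) > F (107/24=4.46) > B (83/22=3.77) > E (115/39=2.95) > G (13/9=1.44)
Fill: take D (10 @ 279) → take C (23 @ 228) → take A (40 @ 297) → take H (15 @ 88) → take F (24 @ 107) → take 11/22 of B → 41.50; 123/123 used.
5 item(s) taken whole; one partial (take 11/22 of B).

5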